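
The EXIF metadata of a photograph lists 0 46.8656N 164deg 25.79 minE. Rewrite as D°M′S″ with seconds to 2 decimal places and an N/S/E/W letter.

φ: fractional minutes 0.86560 × 60 = 51.9360″
λ: fractional minutes 0.79000 × 60 = 47.4000″

0°46′51.94″ N, 164°25′47.40″ E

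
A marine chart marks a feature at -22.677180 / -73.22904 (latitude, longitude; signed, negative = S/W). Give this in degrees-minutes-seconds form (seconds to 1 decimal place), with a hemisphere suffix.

Latitude is negative → S; |value| = 22.677180
Latitude: 0.677180 × 60 = 40.63080′ → 40′, remainder × 60 = 37.848″
Longitude is negative → W; |value| = 73.229040
λ: whole degrees 73; 13.74240′ → 13′ and 44.544″

22°40′37.8″ S, 73°13′44.5″ W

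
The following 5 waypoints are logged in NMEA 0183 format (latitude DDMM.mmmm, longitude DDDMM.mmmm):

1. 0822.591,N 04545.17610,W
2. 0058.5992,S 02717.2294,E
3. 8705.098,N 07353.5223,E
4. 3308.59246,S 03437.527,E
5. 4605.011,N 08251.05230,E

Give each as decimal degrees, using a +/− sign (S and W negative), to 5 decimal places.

Point 1:
  φ: degrees = first 2 digits = 8, minutes = 22.591; 8 + 22.591/60 = 8.376517
  N → positive
  Lon: split at 3 digits → 045° and 45.1761′; 45 + 45.1761/60 = 45.752935
  W ⇒ negate
Point 2:
  φ: split at 2 digits → 00° and 58.5992′; 0 + 58.5992/60 = 0.976653
  S ⇒ negate
  λ: degrees = first 3 digits = 27, minutes = 17.2294; 27 + 17.2294/60 = 27.287157
  E ⇒ keep positive
Point 3:
  φ: split at 2 digits → 87° and 5.098′; 87 + 5.098/60 = 87.084967
  N ⇒ keep positive
  λ: split at 3 digits → 073° and 53.5223′; 73 + 53.5223/60 = 73.892038
  E → positive
Point 4:
  Lat: split at 2 digits → 33° and 8.59246′; 33 + 8.59246/60 = 33.143208
  hemisphere S, so the sign is −
  λ: split at 3 digits → 034° and 37.527′; 34 + 37.527/60 = 34.625450
  E ⇒ keep positive
Point 5:
  Lat: degrees = first 2 digits = 46, minutes = 5.011; 46 + 5.011/60 = 46.083517
  N → positive
  Longitude: split at 3 digits → 082° and 51.0523′; 82 + 51.0523/60 = 82.850872
  E → positive

1. 8.37652, -45.75294
2. -0.97665, 27.28716
3. 87.08497, 73.89204
4. -33.14321, 34.62545
5. 46.08352, 82.85087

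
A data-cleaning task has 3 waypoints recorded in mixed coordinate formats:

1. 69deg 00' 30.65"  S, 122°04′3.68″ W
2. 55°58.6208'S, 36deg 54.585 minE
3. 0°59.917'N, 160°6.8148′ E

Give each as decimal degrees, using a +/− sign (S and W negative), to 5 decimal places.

1. -69.00851, -122.06769
2. -55.97701, 36.90975
3. 0.99862, 160.11358

Point 1:
  Latitude: 0′ + 30.65″ = 0.51083′; 69 + 0.51083/60 = 69.008514
  S → negative
  Longitude: 4′ + 3.68″ = 4.06133′; 122 + 4.06133/60 = 122.067689
  hemisphere W, so the sign is −
Point 2:
  Latitude: 55 + 58.6208/60 = 55.977013
  S ⇒ negate
  Longitude: 36 + 54.585/60 = 36.909750
  E ⇒ keep positive
Point 3:
  Lat: 59.917′ = 0.998617°; total 0.998617
  N ⇒ keep positive
  λ: 160 + 6.8148/60 = 160.113580
  E → positive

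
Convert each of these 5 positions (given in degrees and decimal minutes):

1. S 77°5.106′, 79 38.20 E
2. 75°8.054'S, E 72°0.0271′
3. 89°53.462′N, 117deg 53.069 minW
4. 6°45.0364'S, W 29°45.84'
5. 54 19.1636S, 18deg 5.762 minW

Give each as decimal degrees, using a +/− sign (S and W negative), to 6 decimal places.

Point 1:
  Latitude: 5.106′ = 0.085100°; total 77.0851000
  hemisphere S, so the sign is −
  Lon: 38.2′ = 0.636667°; total 79.6366667
  E → positive
Point 2:
  Lat: 75 + 8.054/60 = 75.1342333
  S ⇒ negate
  λ: 72 + 0.0271/60 = 72.0004517
  E ⇒ keep positive
Point 3:
  Lat: 53.462′ = 0.891033°; total 89.8910333
  N → positive
  λ: 117 + 53.069/60 = 117.8844833
  W ⇒ negate
Point 4:
  Lat: 45.0364′ = 0.750607°; total 6.7506067
  S ⇒ negate
  λ: 45.84′ = 0.764000°; total 29.7640000
  W ⇒ negate
Point 5:
  Latitude: 54 + 19.1636/60 = 54.3193933
  hemisphere S, so the sign is −
  Longitude: 18 + 5.762/60 = 18.0960333
  hemisphere W, so the sign is −

1. -77.085100, 79.636667
2. -75.134233, 72.000452
3. 89.891033, -117.884483
4. -6.750607, -29.764000
5. -54.319393, -18.096033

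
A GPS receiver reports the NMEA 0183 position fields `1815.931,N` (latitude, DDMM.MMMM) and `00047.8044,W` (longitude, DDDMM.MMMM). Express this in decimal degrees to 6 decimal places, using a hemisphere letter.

Latitude: degrees = first 2 digits = 18, minutes = 15.931; 18 + 15.931/60 = 18.2655167
Longitude: split at 3 digits → 000° and 47.8044′; 0 + 47.8044/60 = 0.7967400

18.265517° N, 0.796740° W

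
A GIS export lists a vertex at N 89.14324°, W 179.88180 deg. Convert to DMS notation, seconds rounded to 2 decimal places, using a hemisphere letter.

Latitude: 0.143240 × 60 = 8.59440′ → 8′, remainder × 60 = 35.6640″
Longitude: 0.881800 × 60 = 52.90800′ → 52′, remainder × 60 = 54.4800″

89°08′35.66″ N, 179°52′54.48″ W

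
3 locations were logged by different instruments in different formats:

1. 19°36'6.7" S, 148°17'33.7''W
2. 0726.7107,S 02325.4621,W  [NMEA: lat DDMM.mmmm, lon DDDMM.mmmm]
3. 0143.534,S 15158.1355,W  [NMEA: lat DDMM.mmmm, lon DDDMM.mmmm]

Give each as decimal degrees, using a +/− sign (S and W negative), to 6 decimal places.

Point 1:
  Lat: 36′ + 6.7″ = 36.11167′; 19 + 36.11167/60 = 19.6018611
  hemisphere S, so the sign is −
  Longitude: 148 + 17/60 + 33.7/3600 = 148.2926944
  hemisphere W, so the sign is −
Point 2:
  Latitude: degrees = first 2 digits = 7, minutes = 26.7107; 7 + 26.7107/60 = 7.4451783
  S ⇒ negate
  λ: split at 3 digits → 023° and 25.4621′; 23 + 25.4621/60 = 23.4243683
  W ⇒ negate
Point 3:
  φ: degrees = first 2 digits = 1, minutes = 43.534; 1 + 43.534/60 = 1.7255667
  hemisphere S, so the sign is −
  Longitude: degrees = first 3 digits = 151, minutes = 58.1355; 151 + 58.1355/60 = 151.9689250
  hemisphere W, so the sign is −

1. -19.601861, -148.292694
2. -7.445178, -23.424368
3. -1.725567, -151.968925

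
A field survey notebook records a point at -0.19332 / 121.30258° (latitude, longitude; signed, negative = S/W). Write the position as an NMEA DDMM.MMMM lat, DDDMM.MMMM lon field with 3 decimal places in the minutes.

0011.599,S / 12118.155,E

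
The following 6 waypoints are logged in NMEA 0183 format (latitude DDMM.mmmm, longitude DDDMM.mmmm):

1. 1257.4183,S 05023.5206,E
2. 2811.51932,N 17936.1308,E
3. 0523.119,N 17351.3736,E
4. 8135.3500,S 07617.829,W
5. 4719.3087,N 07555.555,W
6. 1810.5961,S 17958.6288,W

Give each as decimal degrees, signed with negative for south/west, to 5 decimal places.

Point 1:
  Lat: split at 2 digits → 12° and 57.4183′; 12 + 57.4183/60 = 12.956972
  hemisphere S, so the sign is −
  Longitude: degrees = first 3 digits = 50, minutes = 23.5206; 50 + 23.5206/60 = 50.392010
  E → positive
Point 2:
  Latitude: degrees = first 2 digits = 28, minutes = 11.51932; 28 + 11.51932/60 = 28.191989
  N ⇒ keep positive
  Longitude: split at 3 digits → 179° and 36.1308′; 179 + 36.1308/60 = 179.602180
  E ⇒ keep positive
Point 3:
  Latitude: split at 2 digits → 05° and 23.119′; 5 + 23.119/60 = 5.385317
  N → positive
  Longitude: split at 3 digits → 173° and 51.3736′; 173 + 51.3736/60 = 173.856227
  E ⇒ keep positive
Point 4:
  Lat: degrees = first 2 digits = 81, minutes = 35.35; 81 + 35.35/60 = 81.589167
  S → negative
  λ: split at 3 digits → 076° and 17.829′; 76 + 17.829/60 = 76.297150
  W ⇒ negate
Point 5:
  φ: degrees = first 2 digits = 47, minutes = 19.3087; 47 + 19.3087/60 = 47.321812
  N ⇒ keep positive
  Longitude: degrees = first 3 digits = 75, minutes = 55.555; 75 + 55.555/60 = 75.925917
  W → negative
Point 6:
  φ: degrees = first 2 digits = 18, minutes = 10.5961; 18 + 10.5961/60 = 18.176602
  hemisphere S, so the sign is −
  Longitude: split at 3 digits → 179° and 58.6288′; 179 + 58.6288/60 = 179.977147
  hemisphere W, so the sign is −

1. -12.95697, 50.39201
2. 28.19199, 179.60218
3. 5.38532, 173.85623
4. -81.58917, -76.29715
5. 47.32181, -75.92592
6. -18.17660, -179.97715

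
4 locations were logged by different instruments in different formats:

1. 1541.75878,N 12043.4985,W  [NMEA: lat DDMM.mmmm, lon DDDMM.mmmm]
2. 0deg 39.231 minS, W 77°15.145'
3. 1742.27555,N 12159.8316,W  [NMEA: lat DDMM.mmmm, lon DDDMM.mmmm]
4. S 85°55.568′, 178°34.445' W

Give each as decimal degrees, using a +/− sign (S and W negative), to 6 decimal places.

1. 15.695980, -120.724975
2. -0.653850, -77.252417
3. 17.704593, -121.997193
4. -85.926133, -178.574083

Point 1:
  Latitude: degrees = first 2 digits = 15, minutes = 41.75878; 15 + 41.75878/60 = 15.6959797
  N → positive
  Lon: degrees = first 3 digits = 120, minutes = 43.4985; 120 + 43.4985/60 = 120.7249750
  hemisphere W, so the sign is −
Point 2:
  Lat: 39.231′ = 0.653850°; total 0.6538500
  S → negative
  Lon: 77 + 15.145/60 = 77.2524167
  W ⇒ negate
Point 3:
  φ: degrees = first 2 digits = 17, minutes = 42.27555; 17 + 42.27555/60 = 17.7045925
  N ⇒ keep positive
  Lon: split at 3 digits → 121° and 59.8316′; 121 + 59.8316/60 = 121.9971933
  W ⇒ negate
Point 4:
  Lat: 85 + 55.568/60 = 85.9261333
  hemisphere S, so the sign is −
  λ: 34.445′ = 0.574083°; total 178.5740833
  W ⇒ negate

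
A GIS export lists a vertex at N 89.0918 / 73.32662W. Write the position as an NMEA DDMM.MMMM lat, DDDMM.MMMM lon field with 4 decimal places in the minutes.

8905.5080,N / 07319.5972,W

Lat: fractional part 0.091800 → 5.508000 minutes
Longitude: 73° + 0.326620 × 60 = 73° 19.597200′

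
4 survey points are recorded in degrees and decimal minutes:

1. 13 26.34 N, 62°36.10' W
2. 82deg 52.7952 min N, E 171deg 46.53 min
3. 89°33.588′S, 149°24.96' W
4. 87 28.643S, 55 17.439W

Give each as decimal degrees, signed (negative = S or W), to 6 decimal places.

1. 13.439000, -62.601667
2. 82.879920, 171.775500
3. -89.559800, -149.416000
4. -87.477383, -55.290650

Point 1:
  φ: 13 + 26.34/60 = 13.4390000
  N ⇒ keep positive
  Longitude: 62 + 36.1/60 = 62.6016667
  hemisphere W, so the sign is −
Point 2:
  Latitude: 52.7952′ = 0.879920°; total 82.8799200
  N → positive
  Longitude: 171 + 46.53/60 = 171.7755000
  E → positive
Point 3:
  Lat: 33.588′ = 0.559800°; total 89.5598000
  S → negative
  λ: 24.96′ = 0.416000°; total 149.4160000
  W → negative
Point 4:
  φ: 28.643′ = 0.477383°; total 87.4773833
  hemisphere S, so the sign is −
  Longitude: 17.439′ = 0.290650°; total 55.2906500
  hemisphere W, so the sign is −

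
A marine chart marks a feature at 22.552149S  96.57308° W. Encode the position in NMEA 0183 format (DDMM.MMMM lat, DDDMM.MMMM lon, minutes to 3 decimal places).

2233.129,S / 09634.385,W

φ: fractional part 0.552149 → 33.12894 minutes
λ: 96° + 0.573080 × 60 = 96° 34.38480′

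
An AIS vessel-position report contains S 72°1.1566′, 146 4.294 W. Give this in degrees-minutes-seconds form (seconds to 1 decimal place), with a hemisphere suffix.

72°01′9.4″ S, 146°04′17.6″ W

Lat: fractional minutes 0.15660 × 60 = 9.396″
Longitude: 4.29400′ → 4′ and 0.29400 × 60 = 17.640″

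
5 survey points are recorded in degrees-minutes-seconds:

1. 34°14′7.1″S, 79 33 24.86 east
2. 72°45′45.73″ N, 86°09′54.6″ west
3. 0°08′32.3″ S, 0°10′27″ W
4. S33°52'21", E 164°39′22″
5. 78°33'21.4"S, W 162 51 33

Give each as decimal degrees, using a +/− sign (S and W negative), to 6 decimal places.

Point 1:
  φ: 34° + 14/60 + 7.1/3600 = 34 + 0.233333 + 0.001972 = 34.2353056
  S → negative
  λ: 79 + 33/60 + 24.86/3600 = 79.5569056
  E → positive
Point 2:
  Latitude: 72 + 45/60 + 45.73/3600 = 72.7627028
  N → positive
  Longitude: 86 + 9/60 + 54.6/3600 = 86.1651667
  W → negative
Point 3:
  Lat: 0 + 8/60 + 32.3/3600 = 0.1423056
  hemisphere S, so the sign is −
  Lon: 10′ + 27″ = 10.45000′; 0 + 10.45000/60 = 0.1741667
  W → negative
Point 4:
  Latitude: 52′ + 21″ = 52.35000′; 33 + 52.35000/60 = 33.8725000
  S → negative
  Longitude: 39′ + 22″ = 39.36667′; 164 + 39.36667/60 = 164.6561111
  E → positive
Point 5:
  φ: 78° + 33/60 + 21.4/3600 = 78 + 0.550000 + 0.005944 = 78.5559444
  S ⇒ negate
  Lon: 162° + 51/60 + 33/3600 = 162 + 0.850000 + 0.009167 = 162.8591667
  W ⇒ negate

1. -34.235306, 79.556906
2. 72.762703, -86.165167
3. -0.142306, -0.174167
4. -33.872500, 164.656111
5. -78.555944, -162.859167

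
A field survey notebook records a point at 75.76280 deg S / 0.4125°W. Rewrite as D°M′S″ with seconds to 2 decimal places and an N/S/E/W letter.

75°45′46.08″ S, 0°24′45.00″ W

φ: 0.762800° → 45.76800′; 0.76800 × 60 = 46.0800″
Longitude: 0.412500 × 60 = 24.75000′ → 24′, remainder × 60 = 45.0000″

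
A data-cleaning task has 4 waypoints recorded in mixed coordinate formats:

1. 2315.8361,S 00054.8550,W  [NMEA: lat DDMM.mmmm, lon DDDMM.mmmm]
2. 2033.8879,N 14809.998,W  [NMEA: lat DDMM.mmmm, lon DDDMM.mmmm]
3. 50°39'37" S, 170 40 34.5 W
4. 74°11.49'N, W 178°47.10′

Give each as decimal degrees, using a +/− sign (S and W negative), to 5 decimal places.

Point 1:
  Latitude: split at 2 digits → 23° and 15.8361′; 23 + 15.8361/60 = 23.263935
  hemisphere S, so the sign is −
  Lon: degrees = first 3 digits = 0, minutes = 54.855; 0 + 54.855/60 = 0.914250
  hemisphere W, so the sign is −
Point 2:
  Latitude: split at 2 digits → 20° and 33.8879′; 20 + 33.8879/60 = 20.564798
  N ⇒ keep positive
  Lon: degrees = first 3 digits = 148, minutes = 9.998; 148 + 9.998/60 = 148.166633
  W → negative
Point 3:
  φ: 39′ + 37″ = 39.61667′; 50 + 39.61667/60 = 50.660278
  hemisphere S, so the sign is −
  Longitude: 170 + 40/60 + 34.5/3600 = 170.676250
  W → negative
Point 4:
  Lat: 11.49′ = 0.191500°; total 74.191500
  N ⇒ keep positive
  λ: 178 + 47.1/60 = 178.785000
  hemisphere W, so the sign is −

1. -23.26394, -0.91425
2. 20.56480, -148.16663
3. -50.66028, -170.67625
4. 74.19150, -178.78500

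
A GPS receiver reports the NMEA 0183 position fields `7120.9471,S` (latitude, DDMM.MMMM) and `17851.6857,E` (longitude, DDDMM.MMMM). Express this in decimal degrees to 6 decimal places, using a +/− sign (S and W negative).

-71.349118, 178.861428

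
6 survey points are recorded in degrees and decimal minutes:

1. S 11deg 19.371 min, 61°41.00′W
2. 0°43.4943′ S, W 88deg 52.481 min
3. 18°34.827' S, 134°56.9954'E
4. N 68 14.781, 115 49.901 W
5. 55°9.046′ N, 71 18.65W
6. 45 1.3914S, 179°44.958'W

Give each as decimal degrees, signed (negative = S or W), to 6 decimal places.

1. -11.322850, -61.683333
2. -0.724905, -88.874683
3. -18.580450, 134.949923
4. 68.246350, -115.831683
5. 55.150767, -71.310833
6. -45.023190, -179.749300

Point 1:
  Latitude: 11 + 19.371/60 = 11.3228500
  hemisphere S, so the sign is −
  λ: 41′ = 0.683333°; total 61.6833333
  W ⇒ negate
Point 2:
  Lat: 43.4943′ = 0.724905°; total 0.7249050
  hemisphere S, so the sign is −
  Longitude: 52.481′ = 0.874683°; total 88.8746833
  W ⇒ negate
Point 3:
  Lat: 34.827′ = 0.580450°; total 18.5804500
  S ⇒ negate
  Lon: 56.9954′ = 0.949923°; total 134.9499233
  E ⇒ keep positive
Point 4:
  Latitude: 68 + 14.781/60 = 68.2463500
  N → positive
  Longitude: 49.901′ = 0.831683°; total 115.8316833
  hemisphere W, so the sign is −
Point 5:
  Latitude: 55 + 9.046/60 = 55.1507667
  N → positive
  Lon: 71 + 18.65/60 = 71.3108333
  W → negative
Point 6:
  φ: 45 + 1.3914/60 = 45.0231900
  hemisphere S, so the sign is −
  Lon: 44.958′ = 0.749300°; total 179.7493000
  W ⇒ negate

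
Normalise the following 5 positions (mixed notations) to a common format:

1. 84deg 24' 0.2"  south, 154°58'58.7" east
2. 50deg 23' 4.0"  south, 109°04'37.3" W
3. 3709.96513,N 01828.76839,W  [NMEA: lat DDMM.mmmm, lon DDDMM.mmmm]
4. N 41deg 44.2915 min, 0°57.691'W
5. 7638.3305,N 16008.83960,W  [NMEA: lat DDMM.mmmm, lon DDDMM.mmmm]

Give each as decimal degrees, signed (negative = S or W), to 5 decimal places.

1. -84.40006, 154.98297
2. -50.38444, -109.07703
3. 37.16609, -18.47947
4. 41.73819, -0.96152
5. 76.63884, -160.14733

Point 1:
  Lat: 84° + 24/60 + 0.2/3600 = 84 + 0.400000 + 0.000056 = 84.400056
  hemisphere S, so the sign is −
  Longitude: 154° + 58/60 + 58.7/3600 = 154 + 0.966667 + 0.016306 = 154.982972
  E → positive
Point 2:
  φ: 50 + 23/60 + 4/3600 = 50.384444
  hemisphere S, so the sign is −
  Lon: 109 + 4/60 + 37.3/3600 = 109.077028
  hemisphere W, so the sign is −
Point 3:
  Lat: degrees = first 2 digits = 37, minutes = 9.96513; 37 + 9.96513/60 = 37.166086
  N ⇒ keep positive
  Longitude: degrees = first 3 digits = 18, minutes = 28.76839; 18 + 28.76839/60 = 18.479473
  W → negative
Point 4:
  φ: 41 + 44.2915/60 = 41.738192
  N → positive
  λ: 0 + 57.691/60 = 0.961517
  W ⇒ negate
Point 5:
  Lat: split at 2 digits → 76° and 38.3305′; 76 + 38.3305/60 = 76.638842
  N → positive
  Longitude: split at 3 digits → 160° and 8.8396′; 160 + 8.8396/60 = 160.147327
  hemisphere W, so the sign is −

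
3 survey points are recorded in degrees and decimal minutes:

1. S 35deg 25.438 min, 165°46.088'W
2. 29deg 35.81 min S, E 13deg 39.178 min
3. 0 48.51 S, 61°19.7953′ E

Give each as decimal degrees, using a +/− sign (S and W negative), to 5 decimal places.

Point 1:
  φ: 35 + 25.438/60 = 35.423967
  S → negative
  λ: 165 + 46.088/60 = 165.768133
  W ⇒ negate
Point 2:
  Lat: 29 + 35.81/60 = 29.596833
  hemisphere S, so the sign is −
  Lon: 13 + 39.178/60 = 13.652967
  E ⇒ keep positive
Point 3:
  φ: 0 + 48.51/60 = 0.808500
  hemisphere S, so the sign is −
  Longitude: 61 + 19.7953/60 = 61.329922
  E → positive

1. -35.42397, -165.76813
2. -29.59683, 13.65297
3. -0.80850, 61.32992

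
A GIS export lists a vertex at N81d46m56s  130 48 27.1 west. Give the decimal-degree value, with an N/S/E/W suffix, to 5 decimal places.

81.78222° N, 130.80753° W

Latitude: 46′ + 56″ = 46.93333′; 81 + 46.93333/60 = 81.782222
Longitude: 130 + 48/60 + 27.1/3600 = 130.807528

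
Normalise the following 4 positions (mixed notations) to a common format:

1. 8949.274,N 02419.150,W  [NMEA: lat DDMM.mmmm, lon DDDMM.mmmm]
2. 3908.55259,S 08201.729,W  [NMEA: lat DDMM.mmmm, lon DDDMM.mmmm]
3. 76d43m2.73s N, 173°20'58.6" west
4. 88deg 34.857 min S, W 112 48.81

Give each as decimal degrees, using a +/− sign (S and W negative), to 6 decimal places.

1. 89.821233, -24.319167
2. -39.142543, -82.028817
3. 76.717425, -173.349611
4. -88.580950, -112.813500

Point 1:
  Lat: degrees = first 2 digits = 89, minutes = 49.274; 89 + 49.274/60 = 89.8212333
  N ⇒ keep positive
  Longitude: degrees = first 3 digits = 24, minutes = 19.15; 24 + 19.15/60 = 24.3191667
  hemisphere W, so the sign is −
Point 2:
  φ: split at 2 digits → 39° and 8.55259′; 39 + 8.55259/60 = 39.1425432
  S ⇒ negate
  λ: split at 3 digits → 082° and 1.729′; 82 + 1.729/60 = 82.0288167
  W ⇒ negate
Point 3:
  Lat: 43′ + 2.73″ = 43.04550′; 76 + 43.04550/60 = 76.7174250
  N ⇒ keep positive
  λ: 173 + 20/60 + 58.6/3600 = 173.3496111
  hemisphere W, so the sign is −
Point 4:
  Latitude: 34.857′ = 0.580950°; total 88.5809500
  S ⇒ negate
  Lon: 48.81′ = 0.813500°; total 112.8135000
  hemisphere W, so the sign is −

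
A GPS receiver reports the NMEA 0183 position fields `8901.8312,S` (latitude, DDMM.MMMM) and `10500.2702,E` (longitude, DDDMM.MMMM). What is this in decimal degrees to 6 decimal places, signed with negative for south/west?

-89.030520, 105.004503

Lat: degrees = first 2 digits = 89, minutes = 1.8312; 89 + 1.8312/60 = 89.0305200
S ⇒ negate
λ: degrees = first 3 digits = 105, minutes = 0.2702; 105 + 0.2702/60 = 105.0045033
E ⇒ keep positive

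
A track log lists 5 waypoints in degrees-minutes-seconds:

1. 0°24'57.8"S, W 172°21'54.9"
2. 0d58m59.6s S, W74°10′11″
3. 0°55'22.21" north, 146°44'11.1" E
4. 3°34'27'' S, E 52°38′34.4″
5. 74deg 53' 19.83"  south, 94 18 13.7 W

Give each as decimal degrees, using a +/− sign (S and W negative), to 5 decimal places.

1. -0.41606, -172.36525
2. -0.98322, -74.16972
3. 0.92284, 146.73642
4. -3.57417, 52.64289
5. -74.88884, -94.30381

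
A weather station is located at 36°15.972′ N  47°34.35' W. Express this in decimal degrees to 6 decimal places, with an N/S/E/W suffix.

36.266200° N, 47.572500° W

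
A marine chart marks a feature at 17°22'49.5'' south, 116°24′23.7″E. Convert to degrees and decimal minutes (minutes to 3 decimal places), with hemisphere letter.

17° 22.825′ S, 116° 24.395′ E

φ: 22 + 49.5/60 = 22.82500′
Longitude: 24 + 23.7/60 = 24.39500′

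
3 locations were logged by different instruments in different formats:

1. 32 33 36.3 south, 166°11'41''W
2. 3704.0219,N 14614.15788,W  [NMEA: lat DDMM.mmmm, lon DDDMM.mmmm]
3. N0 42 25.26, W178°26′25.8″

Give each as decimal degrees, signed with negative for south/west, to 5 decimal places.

1. -32.56008, -166.19472
2. 37.06703, -146.23596
3. 0.70702, -178.44050

Point 1:
  Lat: 33′ + 36.3″ = 33.60500′; 32 + 33.60500/60 = 32.560083
  hemisphere S, so the sign is −
  Longitude: 166° + 11/60 + 41/3600 = 166 + 0.183333 + 0.011389 = 166.194722
  W ⇒ negate
Point 2:
  Latitude: degrees = first 2 digits = 37, minutes = 4.0219; 37 + 4.0219/60 = 37.067032
  N → positive
  Lon: degrees = first 3 digits = 146, minutes = 14.15788; 146 + 14.15788/60 = 146.235965
  hemisphere W, so the sign is −
Point 3:
  Lat: 0 + 42/60 + 25.26/3600 = 0.707017
  N → positive
  Lon: 26′ + 25.8″ = 26.43000′; 178 + 26.43000/60 = 178.440500
  W ⇒ negate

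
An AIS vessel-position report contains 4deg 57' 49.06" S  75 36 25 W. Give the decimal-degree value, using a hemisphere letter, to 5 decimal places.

4.96363° S, 75.60694° W

Latitude: 4 + 57/60 + 49.06/3600 = 4.963628
λ: 75° + 36/60 + 25/3600 = 75 + 0.600000 + 0.006944 = 75.606944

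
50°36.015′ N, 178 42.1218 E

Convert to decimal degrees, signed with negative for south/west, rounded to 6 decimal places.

Latitude: 50 + 36.015/60 = 50.6002500
N → positive
Longitude: 42.1218′ = 0.702030°; total 178.7020300
E → positive

50.600250, 178.702030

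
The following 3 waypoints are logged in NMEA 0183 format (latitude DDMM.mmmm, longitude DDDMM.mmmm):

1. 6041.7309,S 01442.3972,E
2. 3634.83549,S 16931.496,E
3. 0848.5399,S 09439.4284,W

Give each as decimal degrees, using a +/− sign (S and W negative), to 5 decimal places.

1. -60.69552, 14.70662
2. -36.58059, 169.52493
3. -8.80900, -94.65714

Point 1:
  Latitude: split at 2 digits → 60° and 41.7309′; 60 + 41.7309/60 = 60.695515
  S ⇒ negate
  λ: degrees = first 3 digits = 14, minutes = 42.3972; 14 + 42.3972/60 = 14.706620
  E → positive
Point 2:
  Latitude: degrees = first 2 digits = 36, minutes = 34.83549; 36 + 34.83549/60 = 36.580592
  S → negative
  Lon: split at 3 digits → 169° and 31.496′; 169 + 31.496/60 = 169.524933
  E ⇒ keep positive
Point 3:
  Latitude: degrees = first 2 digits = 8, minutes = 48.5399; 8 + 48.5399/60 = 8.808998
  S ⇒ negate
  Longitude: degrees = first 3 digits = 94, minutes = 39.4284; 94 + 39.4284/60 = 94.657140
  hemisphere W, so the sign is −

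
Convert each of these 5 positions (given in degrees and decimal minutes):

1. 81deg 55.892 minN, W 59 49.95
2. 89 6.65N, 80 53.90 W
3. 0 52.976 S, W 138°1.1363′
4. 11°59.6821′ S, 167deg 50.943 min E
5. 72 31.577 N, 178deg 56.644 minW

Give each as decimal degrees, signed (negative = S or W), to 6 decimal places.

1. 81.931533, -59.832500
2. 89.110833, -80.898333
3. -0.882933, -138.018938
4. -11.994702, 167.849050
5. 72.526283, -178.944067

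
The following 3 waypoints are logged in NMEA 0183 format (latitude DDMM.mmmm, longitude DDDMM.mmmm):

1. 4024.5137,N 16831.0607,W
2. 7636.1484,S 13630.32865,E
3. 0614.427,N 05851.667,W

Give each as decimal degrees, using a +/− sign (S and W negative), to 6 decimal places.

Point 1:
  Latitude: degrees = first 2 digits = 40, minutes = 24.5137; 40 + 24.5137/60 = 40.4085617
  N ⇒ keep positive
  Lon: split at 3 digits → 168° and 31.0607′; 168 + 31.0607/60 = 168.5176783
  hemisphere W, so the sign is −
Point 2:
  Latitude: degrees = first 2 digits = 76, minutes = 36.1484; 76 + 36.1484/60 = 76.6024733
  S → negative
  Longitude: split at 3 digits → 136° and 30.32865′; 136 + 30.32865/60 = 136.5054775
  E ⇒ keep positive
Point 3:
  Latitude: split at 2 digits → 06° and 14.427′; 6 + 14.427/60 = 6.2404500
  N → positive
  λ: split at 3 digits → 058° and 51.667′; 58 + 51.667/60 = 58.8611167
  W ⇒ negate

1. 40.408562, -168.517678
2. -76.602473, 136.505478
3. 6.240450, -58.861117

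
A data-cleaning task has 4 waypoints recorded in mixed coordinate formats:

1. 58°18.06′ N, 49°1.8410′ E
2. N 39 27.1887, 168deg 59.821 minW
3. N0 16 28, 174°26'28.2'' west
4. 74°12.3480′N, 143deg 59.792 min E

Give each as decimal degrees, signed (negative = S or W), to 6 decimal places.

1. 58.301000, 49.030683
2. 39.453145, -168.997017
3. 0.274444, -174.441167
4. 74.205800, 143.996533

Point 1:
  Latitude: 18.06′ = 0.301000°; total 58.3010000
  N ⇒ keep positive
  Longitude: 49 + 1.841/60 = 49.0306833
  E → positive
Point 2:
  Latitude: 27.1887′ = 0.453145°; total 39.4531450
  N ⇒ keep positive
  Lon: 168 + 59.821/60 = 168.9970167
  hemisphere W, so the sign is −
Point 3:
  φ: 16′ + 28″ = 16.46667′; 0 + 16.46667/60 = 0.2744444
  N → positive
  Longitude: 26′ + 28.2″ = 26.47000′; 174 + 26.47000/60 = 174.4411667
  W ⇒ negate
Point 4:
  φ: 74 + 12.348/60 = 74.2058000
  N ⇒ keep positive
  Lon: 59.792′ = 0.996533°; total 143.9965333
  E ⇒ keep positive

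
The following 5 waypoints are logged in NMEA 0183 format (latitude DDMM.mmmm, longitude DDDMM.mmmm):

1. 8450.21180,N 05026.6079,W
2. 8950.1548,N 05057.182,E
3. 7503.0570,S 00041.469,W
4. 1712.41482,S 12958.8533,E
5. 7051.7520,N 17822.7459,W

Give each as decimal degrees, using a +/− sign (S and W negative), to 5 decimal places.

1. 84.83686, -50.44347
2. 89.83591, 50.95303
3. -75.05095, -0.69115
4. -17.20691, 129.98089
5. 70.86253, -178.37910

Point 1:
  φ: split at 2 digits → 84° and 50.2118′; 84 + 50.2118/60 = 84.836863
  N ⇒ keep positive
  Lon: degrees = first 3 digits = 50, minutes = 26.6079; 50 + 26.6079/60 = 50.443465
  hemisphere W, so the sign is −
Point 2:
  φ: degrees = first 2 digits = 89, minutes = 50.1548; 89 + 50.1548/60 = 89.835913
  N ⇒ keep positive
  Lon: degrees = first 3 digits = 50, minutes = 57.182; 50 + 57.182/60 = 50.953033
  E → positive
Point 3:
  φ: degrees = first 2 digits = 75, minutes = 3.057; 75 + 3.057/60 = 75.050950
  hemisphere S, so the sign is −
  λ: degrees = first 3 digits = 0, minutes = 41.469; 0 + 41.469/60 = 0.691150
  W → negative
Point 4:
  Latitude: degrees = first 2 digits = 17, minutes = 12.41482; 17 + 12.41482/60 = 17.206914
  S → negative
  λ: split at 3 digits → 129° and 58.8533′; 129 + 58.8533/60 = 129.980888
  E → positive
Point 5:
  Latitude: degrees = first 2 digits = 70, minutes = 51.752; 70 + 51.752/60 = 70.862533
  N → positive
  λ: split at 3 digits → 178° and 22.7459′; 178 + 22.7459/60 = 178.379098
  W → negative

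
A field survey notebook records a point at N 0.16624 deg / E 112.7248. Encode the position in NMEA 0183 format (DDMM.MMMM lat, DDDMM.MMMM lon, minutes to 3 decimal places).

0009.974,N / 11243.488,E

Lat: minutes = (0.166240 − 0) × 60 = 9.97440
Longitude: fractional part 0.724800 → 43.48800 minutes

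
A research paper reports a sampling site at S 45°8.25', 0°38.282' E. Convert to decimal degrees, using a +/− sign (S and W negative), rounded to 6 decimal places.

-45.137500, 0.638033

Latitude: 45 + 8.25/60 = 45.1375000
S → negative
Longitude: 0 + 38.282/60 = 0.6380333
E ⇒ keep positive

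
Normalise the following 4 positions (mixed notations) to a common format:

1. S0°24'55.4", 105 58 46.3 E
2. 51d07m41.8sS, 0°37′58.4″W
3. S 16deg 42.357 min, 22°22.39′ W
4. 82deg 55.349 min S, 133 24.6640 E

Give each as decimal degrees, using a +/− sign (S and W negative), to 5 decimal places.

1. -0.41539, 105.97953
2. -51.12828, -0.63289
3. -16.70595, -22.37317
4. -82.92248, 133.41107

Point 1:
  φ: 0° + 24/60 + 55.4/3600 = 0 + 0.400000 + 0.015389 = 0.415389
  hemisphere S, so the sign is −
  Longitude: 105 + 58/60 + 46.3/3600 = 105.979528
  E ⇒ keep positive
Point 2:
  Latitude: 51 + 7/60 + 41.8/3600 = 51.128278
  S → negative
  Lon: 0° + 37/60 + 58.4/3600 = 0 + 0.616667 + 0.016222 = 0.632889
  hemisphere W, so the sign is −
Point 3:
  φ: 16 + 42.357/60 = 16.705950
  S ⇒ negate
  Lon: 22.39′ = 0.373167°; total 22.373167
  W → negative
Point 4:
  φ: 55.349′ = 0.922483°; total 82.922483
  hemisphere S, so the sign is −
  Longitude: 24.664′ = 0.411067°; total 133.411067
  E ⇒ keep positive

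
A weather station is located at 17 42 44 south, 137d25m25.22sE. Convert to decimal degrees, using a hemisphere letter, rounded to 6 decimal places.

17.712222° S, 137.423672° E

Latitude: 17° + 42/60 + 44/3600 = 17 + 0.700000 + 0.012222 = 17.7122222
Lon: 137 + 25/60 + 25.22/3600 = 137.4236722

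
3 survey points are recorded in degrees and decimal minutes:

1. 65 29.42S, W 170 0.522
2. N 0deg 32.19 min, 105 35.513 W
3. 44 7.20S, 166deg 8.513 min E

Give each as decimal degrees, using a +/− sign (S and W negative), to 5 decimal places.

1. -65.49033, -170.00870
2. 0.53650, -105.59188
3. -44.12000, 166.14188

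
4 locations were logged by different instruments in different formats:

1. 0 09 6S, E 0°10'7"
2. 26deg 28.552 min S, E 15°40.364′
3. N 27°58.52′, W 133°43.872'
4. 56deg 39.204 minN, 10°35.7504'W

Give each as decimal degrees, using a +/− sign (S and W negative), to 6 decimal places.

1. -0.151667, 0.168611
2. -26.475867, 15.672733
3. 27.975333, -133.731200
4. 56.653400, -10.595840

Point 1:
  Latitude: 0 + 9/60 + 6/3600 = 0.1516667
  S → negative
  Lon: 0° + 10/60 + 7/3600 = 0 + 0.166667 + 0.001944 = 0.1686111
  E ⇒ keep positive
Point 2:
  Lat: 26 + 28.552/60 = 26.4758667
  hemisphere S, so the sign is −
  λ: 40.364′ = 0.672733°; total 15.6727333
  E → positive
Point 3:
  Lat: 58.52′ = 0.975333°; total 27.9753333
  N → positive
  λ: 43.872′ = 0.731200°; total 133.7312000
  hemisphere W, so the sign is −
Point 4:
  Latitude: 56 + 39.204/60 = 56.6534000
  N ⇒ keep positive
  Lon: 10 + 35.7504/60 = 10.5958400
  hemisphere W, so the sign is −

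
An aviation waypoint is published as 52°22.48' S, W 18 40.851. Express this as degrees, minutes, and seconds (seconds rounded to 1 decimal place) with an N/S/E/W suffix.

52°22′28.8″ S, 18°40′51.1″ W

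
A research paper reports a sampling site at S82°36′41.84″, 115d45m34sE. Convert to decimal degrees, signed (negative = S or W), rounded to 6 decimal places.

Latitude: 36′ + 41.84″ = 36.69733′; 82 + 36.69733/60 = 82.6116222
hemisphere S, so the sign is −
Longitude: 45′ + 34″ = 45.56667′; 115 + 45.56667/60 = 115.7594444
E ⇒ keep positive

-82.611622, 115.759444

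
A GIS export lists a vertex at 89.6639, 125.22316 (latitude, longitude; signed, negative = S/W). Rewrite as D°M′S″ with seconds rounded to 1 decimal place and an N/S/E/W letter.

φ: 0.663900° → 39.83400′; 0.83400 × 60 = 50.040″
Lon: 0.223160° → 13.38960′; 0.38960 × 60 = 23.376″

89°39′50.0″ N, 125°13′23.4″ E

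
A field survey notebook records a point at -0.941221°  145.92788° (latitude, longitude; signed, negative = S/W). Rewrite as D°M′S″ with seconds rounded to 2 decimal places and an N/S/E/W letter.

0°56′28.40″ S, 145°55′40.37″ E

Latitude is negative → S; |value| = 0.941221
Lat: 0.941221° → 56.47326′; 0.47326 × 60 = 28.3956″
Lon: 0.927880° → 55.67280′; 0.67280 × 60 = 40.3680″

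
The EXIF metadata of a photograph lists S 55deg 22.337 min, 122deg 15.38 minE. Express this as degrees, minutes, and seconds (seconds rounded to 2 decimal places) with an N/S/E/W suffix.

55°22′20.22″ S, 122°15′22.80″ E

Lat: 22.33700′ → 22′ and 0.33700 × 60 = 20.2200″
Lon: fractional minutes 0.38000 × 60 = 22.8000″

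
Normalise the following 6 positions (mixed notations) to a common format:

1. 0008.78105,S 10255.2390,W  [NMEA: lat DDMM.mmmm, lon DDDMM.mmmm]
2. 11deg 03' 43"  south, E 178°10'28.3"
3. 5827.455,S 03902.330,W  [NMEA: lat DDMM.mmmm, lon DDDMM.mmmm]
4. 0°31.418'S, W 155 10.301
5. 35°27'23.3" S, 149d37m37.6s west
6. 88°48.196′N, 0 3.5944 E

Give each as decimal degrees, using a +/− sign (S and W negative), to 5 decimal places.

1. -0.14635, -102.92065
2. -11.06194, 178.17453
3. -58.45758, -39.03883
4. -0.52363, -155.17168
5. -35.45647, -149.62711
6. 88.80327, 0.05991

Point 1:
  φ: degrees = first 2 digits = 0, minutes = 8.78105; 0 + 8.78105/60 = 0.146351
  S ⇒ negate
  Longitude: degrees = first 3 digits = 102, minutes = 55.239; 102 + 55.239/60 = 102.920650
  W → negative
Point 2:
  Lat: 3′ + 43″ = 3.71667′; 11 + 3.71667/60 = 11.061944
  S → negative
  λ: 178° + 10/60 + 28.3/3600 = 178 + 0.166667 + 0.007861 = 178.174528
  E ⇒ keep positive
Point 3:
  φ: degrees = first 2 digits = 58, minutes = 27.455; 58 + 27.455/60 = 58.457583
  hemisphere S, so the sign is −
  Lon: degrees = first 3 digits = 39, minutes = 2.33; 39 + 2.33/60 = 39.038833
  W → negative
Point 4:
  Latitude: 0 + 31.418/60 = 0.523633
  S ⇒ negate
  Lon: 155 + 10.301/60 = 155.171683
  hemisphere W, so the sign is −
Point 5:
  φ: 27′ + 23.3″ = 27.38833′; 35 + 27.38833/60 = 35.456472
  S ⇒ negate
  λ: 37′ + 37.6″ = 37.62667′; 149 + 37.62667/60 = 149.627111
  W → negative
Point 6:
  φ: 48.196′ = 0.803267°; total 88.803267
  N ⇒ keep positive
  λ: 3.5944′ = 0.059907°; total 0.059907
  E ⇒ keep positive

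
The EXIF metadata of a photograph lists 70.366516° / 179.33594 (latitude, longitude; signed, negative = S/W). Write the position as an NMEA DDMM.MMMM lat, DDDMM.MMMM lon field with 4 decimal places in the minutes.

φ: fractional part 0.366516 → 21.990960 minutes
λ: 179° + 0.335940 × 60 = 179° 20.156400′

7021.9910,N / 17920.1564,E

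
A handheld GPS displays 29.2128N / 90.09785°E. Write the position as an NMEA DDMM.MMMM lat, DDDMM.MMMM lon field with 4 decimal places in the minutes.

2912.7680,N / 09005.8710,E

φ: fractional part 0.212800 → 12.768000 minutes
Lon: 90° + 0.097850 × 60 = 90° 5.871000′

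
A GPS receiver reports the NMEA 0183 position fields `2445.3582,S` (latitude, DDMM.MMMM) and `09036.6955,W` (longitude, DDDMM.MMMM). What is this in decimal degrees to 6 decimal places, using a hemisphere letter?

24.755970° S, 90.611592° W

Lat: split at 2 digits → 24° and 45.3582′; 24 + 45.3582/60 = 24.7559700
λ: split at 3 digits → 090° and 36.6955′; 90 + 36.6955/60 = 90.6115917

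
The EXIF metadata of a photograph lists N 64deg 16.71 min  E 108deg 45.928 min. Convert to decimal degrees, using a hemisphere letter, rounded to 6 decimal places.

64.278500° N, 108.765467° E

Lat: 16.71′ = 0.278500°; total 64.2785000
Longitude: 108 + 45.928/60 = 108.7654667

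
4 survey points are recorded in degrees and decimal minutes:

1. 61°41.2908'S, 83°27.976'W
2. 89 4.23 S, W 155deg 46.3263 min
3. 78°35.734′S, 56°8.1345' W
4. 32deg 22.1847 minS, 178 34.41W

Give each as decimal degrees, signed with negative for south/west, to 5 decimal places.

1. -61.68818, -83.46627
2. -89.07050, -155.77211
3. -78.59557, -56.13558
4. -32.36975, -178.57350

Point 1:
  Latitude: 41.2908′ = 0.688180°; total 61.688180
  hemisphere S, so the sign is −
  Lon: 83 + 27.976/60 = 83.466267
  W → negative
Point 2:
  Lat: 89 + 4.23/60 = 89.070500
  S ⇒ negate
  Lon: 46.3263′ = 0.772105°; total 155.772105
  hemisphere W, so the sign is −
Point 3:
  φ: 35.734′ = 0.595567°; total 78.595567
  hemisphere S, so the sign is −
  Longitude: 56 + 8.1345/60 = 56.135575
  W ⇒ negate
Point 4:
  φ: 32 + 22.1847/60 = 32.369745
  hemisphere S, so the sign is −
  Lon: 178 + 34.41/60 = 178.573500
  W ⇒ negate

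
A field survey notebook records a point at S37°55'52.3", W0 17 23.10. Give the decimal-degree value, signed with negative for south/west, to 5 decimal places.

-37.93119, -0.28975

Latitude: 55′ + 52.3″ = 55.87167′; 37 + 55.87167/60 = 37.931194
hemisphere S, so the sign is −
Lon: 17′ + 23.1″ = 17.38500′; 0 + 17.38500/60 = 0.289750
W → negative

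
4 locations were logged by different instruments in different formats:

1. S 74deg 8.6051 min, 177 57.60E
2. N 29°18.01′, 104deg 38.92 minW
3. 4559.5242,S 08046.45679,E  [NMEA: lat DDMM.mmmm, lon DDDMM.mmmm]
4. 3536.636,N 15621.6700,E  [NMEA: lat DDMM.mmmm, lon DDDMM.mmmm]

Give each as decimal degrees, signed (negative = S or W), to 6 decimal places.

Point 1:
  Latitude: 74 + 8.6051/60 = 74.1434183
  S ⇒ negate
  Longitude: 177 + 57.6/60 = 177.9600000
  E ⇒ keep positive
Point 2:
  φ: 29 + 18.01/60 = 29.3001667
  N ⇒ keep positive
  Longitude: 104 + 38.92/60 = 104.6486667
  hemisphere W, so the sign is −
Point 3:
  Latitude: split at 2 digits → 45° and 59.5242′; 45 + 59.5242/60 = 45.9920700
  S ⇒ negate
  Lon: split at 3 digits → 080° and 46.45679′; 80 + 46.45679/60 = 80.7742798
  E → positive
Point 4:
  φ: degrees = first 2 digits = 35, minutes = 36.636; 35 + 36.636/60 = 35.6106000
  N → positive
  Longitude: split at 3 digits → 156° and 21.67′; 156 + 21.67/60 = 156.3611667
  E → positive

1. -74.143418, 177.960000
2. 29.300167, -104.648667
3. -45.992070, 80.774280
4. 35.610600, 156.361167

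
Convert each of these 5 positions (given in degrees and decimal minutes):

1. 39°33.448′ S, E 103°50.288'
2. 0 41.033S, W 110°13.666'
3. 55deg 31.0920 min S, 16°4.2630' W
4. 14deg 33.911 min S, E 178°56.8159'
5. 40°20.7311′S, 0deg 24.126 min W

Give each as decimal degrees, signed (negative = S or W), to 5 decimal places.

1. -39.55747, 103.83813
2. -0.68388, -110.22777
3. -55.51820, -16.07105
4. -14.56518, 178.94693
5. -40.34552, -0.40210

Point 1:
  Latitude: 39 + 33.448/60 = 39.557467
  S ⇒ negate
  λ: 103 + 50.288/60 = 103.838133
  E ⇒ keep positive
Point 2:
  φ: 0 + 41.033/60 = 0.683883
  S ⇒ negate
  Longitude: 13.666′ = 0.227767°; total 110.227767
  W ⇒ negate
Point 3:
  Latitude: 55 + 31.092/60 = 55.518200
  hemisphere S, so the sign is −
  Lon: 4.263′ = 0.071050°; total 16.071050
  W → negative
Point 4:
  φ: 33.911′ = 0.565183°; total 14.565183
  S → negative
  Longitude: 56.8159′ = 0.946932°; total 178.946932
  E ⇒ keep positive
Point 5:
  φ: 20.7311′ = 0.345518°; total 40.345518
  S → negative
  Longitude: 0 + 24.126/60 = 0.402100
  hemisphere W, so the sign is −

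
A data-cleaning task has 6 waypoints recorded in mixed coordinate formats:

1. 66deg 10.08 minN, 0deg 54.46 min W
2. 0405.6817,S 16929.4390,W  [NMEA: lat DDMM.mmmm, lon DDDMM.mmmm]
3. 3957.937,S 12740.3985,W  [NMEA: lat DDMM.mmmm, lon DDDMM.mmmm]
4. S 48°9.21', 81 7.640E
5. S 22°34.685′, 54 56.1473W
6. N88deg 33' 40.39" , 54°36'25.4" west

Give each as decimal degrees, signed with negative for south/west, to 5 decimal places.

Point 1:
  Latitude: 10.08′ = 0.168000°; total 66.168000
  N ⇒ keep positive
  Longitude: 54.46′ = 0.907667°; total 0.907667
  W → negative
Point 2:
  Lat: degrees = first 2 digits = 4, minutes = 5.6817; 4 + 5.6817/60 = 4.094695
  S ⇒ negate
  Lon: split at 3 digits → 169° and 29.439′; 169 + 29.439/60 = 169.490650
  W → negative
Point 3:
  Latitude: degrees = first 2 digits = 39, minutes = 57.937; 39 + 57.937/60 = 39.965617
  hemisphere S, so the sign is −
  Lon: split at 3 digits → 127° and 40.3985′; 127 + 40.3985/60 = 127.673308
  W ⇒ negate
Point 4:
  Lat: 9.21′ = 0.153500°; total 48.153500
  hemisphere S, so the sign is −
  Longitude: 7.64′ = 0.127333°; total 81.127333
  E ⇒ keep positive
Point 5:
  Lat: 22 + 34.685/60 = 22.578083
  S ⇒ negate
  Longitude: 56.1473′ = 0.935788°; total 54.935788
  W ⇒ negate
Point 6:
  Latitude: 88° + 33/60 + 40.39/3600 = 88 + 0.550000 + 0.011219 = 88.561219
  N ⇒ keep positive
  λ: 54° + 36/60 + 25.4/3600 = 54 + 0.600000 + 0.007056 = 54.607056
  W → negative

1. 66.16800, -0.90767
2. -4.09470, -169.49065
3. -39.96562, -127.67331
4. -48.15350, 81.12733
5. -22.57808, -54.93579
6. 88.56122, -54.60706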